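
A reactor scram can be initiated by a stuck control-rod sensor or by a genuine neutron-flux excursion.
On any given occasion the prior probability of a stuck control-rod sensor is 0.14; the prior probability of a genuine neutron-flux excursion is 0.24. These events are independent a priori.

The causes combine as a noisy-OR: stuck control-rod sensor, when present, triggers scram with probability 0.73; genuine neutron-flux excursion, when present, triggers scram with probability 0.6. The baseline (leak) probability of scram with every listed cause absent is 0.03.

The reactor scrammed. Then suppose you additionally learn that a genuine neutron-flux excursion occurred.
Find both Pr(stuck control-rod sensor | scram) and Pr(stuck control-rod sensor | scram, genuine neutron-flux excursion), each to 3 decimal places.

Pr(stuck control-rod sensor | scram) ≈ 0.427; Pr(stuck control-rod sensor | scram, genuine neutron-flux excursion) ≈ 0.192

Under noisy-OR, P(scram | causes) = 1 − (1−0.03)·∏(1−qᵢ) over the active causes.
Weight on stuck control-rod sensor=true, given the evidence: 0.078534 + 0.030080 = 0.108614
Denominator P(scram): 0.03×0.86×0.76 + 0.612×0.86×0.24 + 0.7381×0.14×0.76 + 0.89524×0.14×0.24 = 0.254539
Posterior = 0.108614 / 0.254539 ≈ 0.427

Now condition on the additional information:
For the numerator, keep only stuck control-rod sensor=true terms: 0.89524×0.14 = 0.125334
Denominator P(scram | genuine neutron-flux excursion): 0.612×0.86 + 0.89524×0.14 = 0.651654
P(stuck control-rod sensor | scram, genuine neutron-flux excursion) = 0.125334/0.651654 ≈ 0.192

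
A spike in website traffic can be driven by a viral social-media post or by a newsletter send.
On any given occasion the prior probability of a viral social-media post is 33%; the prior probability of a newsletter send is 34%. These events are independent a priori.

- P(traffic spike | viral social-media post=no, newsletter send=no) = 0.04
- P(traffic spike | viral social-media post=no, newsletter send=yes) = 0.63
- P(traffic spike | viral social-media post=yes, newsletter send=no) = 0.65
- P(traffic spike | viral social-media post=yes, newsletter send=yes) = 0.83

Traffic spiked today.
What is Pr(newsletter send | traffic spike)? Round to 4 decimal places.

Pr(newsletter send | traffic spike) ≈ 0.5977

Enumerate the 4 (viral social-media post, newsletter send) configurations and weight by the priors:
  P(traffic spike) = 0.04·0.67·0.66 + 0.63·0.67·0.34 + 0.65·0.33·0.66 + 0.83·0.33·0.34
        = 0.017688 + 0.143514 + 0.141570 + 0.093126 = 0.395898
Keeping only the newsletter send-present terms gives 0.236640, so
  P(newsletter send | traffic spike) = 0.236640 / 0.395898 ≈ 0.5977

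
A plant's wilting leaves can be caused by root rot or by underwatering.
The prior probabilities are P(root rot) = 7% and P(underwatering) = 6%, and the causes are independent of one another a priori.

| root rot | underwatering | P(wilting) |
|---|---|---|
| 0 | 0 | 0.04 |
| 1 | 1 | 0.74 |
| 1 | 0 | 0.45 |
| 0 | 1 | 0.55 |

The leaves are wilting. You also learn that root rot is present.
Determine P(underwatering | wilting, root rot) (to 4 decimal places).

For the numerator, keep only underwatering=true terms: 0.74×0.06 = 0.044400
The normalizing constant is 0.45×0.94 + 0.74×0.06 = 0.467400
Posterior = 0.044400 / 0.467400 ≈ 0.0950

P(underwatering | wilting, root rot) ≈ 0.0950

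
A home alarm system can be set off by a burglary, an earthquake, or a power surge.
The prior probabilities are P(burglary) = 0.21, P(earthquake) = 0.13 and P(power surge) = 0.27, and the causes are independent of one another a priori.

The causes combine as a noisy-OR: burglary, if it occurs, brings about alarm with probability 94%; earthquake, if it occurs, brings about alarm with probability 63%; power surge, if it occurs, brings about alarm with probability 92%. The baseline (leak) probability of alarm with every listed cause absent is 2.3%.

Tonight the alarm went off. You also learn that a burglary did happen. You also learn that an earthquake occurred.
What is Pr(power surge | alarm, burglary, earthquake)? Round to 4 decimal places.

Under noisy-OR, P(alarm | causes) = 1 − (1−0.023)·∏(1−qᵢ) over the active causes.
P(alarm | burglary, earthquake) = 0.978311·0.73 + 0.998265·0.27 = 0.714167 + 0.269532 = 0.983699
Restricting to configurations with power surge present: 0.998265·0.27 = 0.269532.
P(power surge | alarm, burglary, earthquake) = 0.269532 / 0.983699 ≈ 0.2740

Pr(power surge | alarm, burglary, earthquake) ≈ 0.2740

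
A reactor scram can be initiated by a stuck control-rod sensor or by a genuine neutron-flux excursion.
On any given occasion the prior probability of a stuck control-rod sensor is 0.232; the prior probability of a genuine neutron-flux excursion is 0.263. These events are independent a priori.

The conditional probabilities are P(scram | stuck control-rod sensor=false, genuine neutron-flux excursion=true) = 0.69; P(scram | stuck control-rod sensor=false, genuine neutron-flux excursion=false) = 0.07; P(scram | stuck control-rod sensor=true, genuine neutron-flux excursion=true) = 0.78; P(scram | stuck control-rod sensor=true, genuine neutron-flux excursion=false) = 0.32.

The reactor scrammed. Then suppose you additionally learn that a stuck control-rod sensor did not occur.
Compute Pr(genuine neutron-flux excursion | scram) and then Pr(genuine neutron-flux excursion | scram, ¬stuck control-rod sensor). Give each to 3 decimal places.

P(scram) = 0.07×0.768×0.737 + 0.69×0.768×0.263 + 0.32×0.232×0.737 + 0.78×0.232×0.263 = 0.039621 + 0.139369 + 0.054715 + 0.047592 = 0.281297
The genuine neutron-flux excursion-present share is 0.139369 + 0.047592 = 0.186961.
P(genuine neutron-flux excursion | scram) = 0.186961 / 0.281297 ≈ 0.665

With the extra evidence:
P(scram | ¬stuck control-rod sensor) = 0.07*0.737 + 0.69*0.263 = 0.051590 + 0.181470 = 0.233060
The genuine neutron-flux excursion-present share is 0.69*0.263 = 0.181470.
P(genuine neutron-flux excursion | scram, ¬stuck control-rod sensor) = 0.181470 / 0.233060 ≈ 0.779
With stuck control-rod sensor excluded, genuine neutron-flux excursion must carry more of the explanatory weight for the scram.

Pr(genuine neutron-flux excursion | scram) ≈ 0.665; Pr(genuine neutron-flux excursion | scram, ¬stuck control-rod sensor) ≈ 0.779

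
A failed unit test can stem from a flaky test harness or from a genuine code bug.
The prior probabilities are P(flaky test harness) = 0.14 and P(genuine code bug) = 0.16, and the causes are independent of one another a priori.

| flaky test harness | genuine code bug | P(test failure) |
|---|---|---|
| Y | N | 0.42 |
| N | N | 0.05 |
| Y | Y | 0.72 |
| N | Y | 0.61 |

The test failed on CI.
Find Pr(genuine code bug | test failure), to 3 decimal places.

Pr(genuine code bug | test failure) ≈ 0.539

Enumerate the 4 (flaky test harness, genuine code bug) configurations and weight by the priors:
  P(test failure) = 0.05·0.86·0.84 + 0.61·0.86·0.16 + 0.42·0.14·0.84 + 0.72·0.14·0.16
        = 0.036120 + 0.083936 + 0.049392 + 0.016128 = 0.185576
The terms with genuine code bug present sum to 0.100064, so
  P(genuine code bug | test failure) = 0.100064 / 0.185576 ≈ 0.539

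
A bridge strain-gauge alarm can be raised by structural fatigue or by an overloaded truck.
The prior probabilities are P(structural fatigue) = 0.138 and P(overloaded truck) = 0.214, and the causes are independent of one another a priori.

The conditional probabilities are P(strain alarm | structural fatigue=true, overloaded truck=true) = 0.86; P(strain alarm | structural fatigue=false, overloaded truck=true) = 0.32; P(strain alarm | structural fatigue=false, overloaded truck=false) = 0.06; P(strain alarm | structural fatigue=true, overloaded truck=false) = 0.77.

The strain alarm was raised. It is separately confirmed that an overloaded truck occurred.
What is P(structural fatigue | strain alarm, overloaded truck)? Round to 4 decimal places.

P(strain alarm | overloaded truck) = 0.32×0.862 + 0.86×0.138 = 0.275840 + 0.118680 = 0.394520
Restricting to configurations with structural fatigue present: 0.86×0.138 = 0.118680.
P(structural fatigue | strain alarm, overloaded truck) = 0.118680 / 0.394520 ≈ 0.3008

P(structural fatigue | strain alarm, overloaded truck) ≈ 0.3008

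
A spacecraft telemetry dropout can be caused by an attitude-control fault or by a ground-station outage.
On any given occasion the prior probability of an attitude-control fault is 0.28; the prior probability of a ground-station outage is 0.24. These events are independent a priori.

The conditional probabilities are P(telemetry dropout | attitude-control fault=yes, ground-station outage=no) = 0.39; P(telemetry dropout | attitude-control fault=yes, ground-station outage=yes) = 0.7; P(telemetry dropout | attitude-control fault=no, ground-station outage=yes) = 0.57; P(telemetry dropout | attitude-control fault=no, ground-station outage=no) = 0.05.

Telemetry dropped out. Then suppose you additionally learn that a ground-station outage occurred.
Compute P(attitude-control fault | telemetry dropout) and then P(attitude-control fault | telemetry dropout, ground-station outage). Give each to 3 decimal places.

P(attitude-control fault | telemetry dropout) ≈ 0.508; P(attitude-control fault | telemetry dropout, ground-station outage) ≈ 0.323

P(telemetry dropout) = 0.05*0.72*0.76 + 0.57*0.72*0.24 + 0.39*0.28*0.76 + 0.7*0.28*0.24 = 0.027360 + 0.098496 + 0.082992 + 0.047040 = 0.255888
Of this, 0.130032 comes from 0.082992 + 0.047040 (the attitude-control fault=true cases).
Hence the posterior is 0.130032/0.255888 ≈ 0.508.

Now also conditioning on ground-station outage=true:
P(telemetry dropout | ground-station outage) = 0.57·0.72 + 0.7·0.28 = 0.410400 + 0.196000 = 0.606400
Restricting to configurations with attitude-control fault present: 0.7·0.28 = 0.196000.
So P(attitude-control fault | telemetry dropout, ground-station outage) = 0.196000/0.606400 ≈ 0.323.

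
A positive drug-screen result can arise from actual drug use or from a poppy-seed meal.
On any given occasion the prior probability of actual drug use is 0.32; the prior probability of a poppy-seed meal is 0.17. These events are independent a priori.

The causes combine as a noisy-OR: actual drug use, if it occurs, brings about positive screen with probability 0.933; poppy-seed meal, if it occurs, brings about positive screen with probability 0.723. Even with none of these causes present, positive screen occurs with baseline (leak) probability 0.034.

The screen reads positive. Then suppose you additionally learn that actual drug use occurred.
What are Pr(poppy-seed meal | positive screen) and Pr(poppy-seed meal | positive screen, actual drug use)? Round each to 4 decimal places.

Pr(poppy-seed meal | positive screen) ≈ 0.3404; Pr(poppy-seed meal | positive screen, actual drug use) ≈ 0.1770

Under noisy-OR, P(positive screen | causes) = 1 − (1−0.034)·∏(1−qᵢ) over the active causes.
P(positive screen) = 0.034×0.68×0.83 + 0.732418×0.68×0.17 + 0.935278×0.32×0.83 + 0.982072×0.32×0.17 = 0.019190 + 0.084668 + 0.248410 + 0.053425 = 0.405693
The poppy-seed meal-present share is 0.084668 + 0.053425 = 0.138093.
So P(poppy-seed meal | positive screen) = 0.138093/0.405693 ≈ 0.3404.

With the extra evidence:
P(positive screen | actual drug use) = 0.935278*0.83 + 0.982072*0.17 = 0.776281 + 0.166952 = 0.943233
Of this, 0.166952 comes from 0.982072*0.17 (the poppy-seed meal=true cases).
So P(poppy-seed meal | positive screen, actual drug use) = 0.166952/0.943233 ≈ 0.1770.
— actual drug use explains away the evidence for poppy-seed meal.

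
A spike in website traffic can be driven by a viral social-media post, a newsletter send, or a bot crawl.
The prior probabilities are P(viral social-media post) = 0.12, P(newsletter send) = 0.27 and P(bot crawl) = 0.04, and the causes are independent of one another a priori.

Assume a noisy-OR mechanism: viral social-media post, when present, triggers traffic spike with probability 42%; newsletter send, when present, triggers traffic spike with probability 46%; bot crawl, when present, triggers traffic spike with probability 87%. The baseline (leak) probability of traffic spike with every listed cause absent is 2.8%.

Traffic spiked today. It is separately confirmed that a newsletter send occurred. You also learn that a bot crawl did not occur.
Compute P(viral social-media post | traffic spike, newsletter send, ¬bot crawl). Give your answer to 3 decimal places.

P(viral social-media post | traffic spike, newsletter send, ¬bot crawl) ≈ 0.166

Under noisy-OR, P(traffic spike | causes) = 1 − (1−0.028)·∏(1−qᵢ) over the active causes.
For the numerator, keep only viral social-media post=true terms: 0.69557·0.12 = 0.083468
Normalizer over all consistent configurations: 0.47512·0.88 + 0.69557·0.12 = 0.501574
Posterior = 0.083468 / 0.501574 ≈ 0.166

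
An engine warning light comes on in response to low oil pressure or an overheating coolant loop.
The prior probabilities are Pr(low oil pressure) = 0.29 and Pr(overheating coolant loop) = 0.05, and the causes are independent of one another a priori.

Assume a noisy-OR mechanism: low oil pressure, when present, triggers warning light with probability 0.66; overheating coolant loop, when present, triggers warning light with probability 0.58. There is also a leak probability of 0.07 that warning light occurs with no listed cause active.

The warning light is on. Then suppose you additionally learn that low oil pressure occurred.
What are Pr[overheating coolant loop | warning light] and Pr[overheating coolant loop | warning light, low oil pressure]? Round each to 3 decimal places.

Pr[overheating coolant loop | warning light] ≈ 0.127; Pr[overheating coolant loop | warning light, low oil pressure] ≈ 0.063

Under noisy-OR, P(warning light | causes) = 1 − (1−0.07)·∏(1−qᵢ) over the active causes.
P(warning light) = 0.07*0.71*0.95 + 0.6094*0.71*0.05 + 0.6838*0.29*0.95 + 0.867196*0.29*0.05 = 0.047215 + 0.021634 + 0.188387 + 0.012574 = 0.269810
Restricting to configurations with overheating coolant loop present: 0.021634 + 0.012574 = 0.034208.
P(overheating coolant loop | warning light) = 0.034208 / 0.269810 ≈ 0.127

With the extra evidence:
P(warning light | low oil pressure) = 0.6838*0.95 + 0.867196*0.05 = 0.649610 + 0.043360 = 0.692970
Restricting to configurations with overheating coolant loop present: 0.867196*0.05 = 0.043360.
P(overheating coolant loop | warning light, low oil pressure) = 0.043360 / 0.692970 ≈ 0.063
The drop from 0.127 to 0.063 is the explaining-away (discounting) effect.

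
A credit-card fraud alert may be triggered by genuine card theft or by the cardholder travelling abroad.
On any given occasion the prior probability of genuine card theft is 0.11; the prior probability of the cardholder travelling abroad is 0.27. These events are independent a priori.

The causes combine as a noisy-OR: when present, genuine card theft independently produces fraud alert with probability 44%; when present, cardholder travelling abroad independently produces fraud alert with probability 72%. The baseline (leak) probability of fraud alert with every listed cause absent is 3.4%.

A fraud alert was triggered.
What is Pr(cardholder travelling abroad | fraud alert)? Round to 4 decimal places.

Pr(cardholder travelling abroad | fraud alert) ≈ 0.7728

Under noisy-OR, P(fraud alert | causes) = 1 − (1−0.034)·∏(1−qᵢ) over the active causes.
Sum P(fraud alert|·) weighted by the priors over the 4 (genuine card theft, cardholder travelling abroad) configurations:
  P(fraud alert) = 0.034*0.89*0.73 + 0.72952*0.89*0.27 + 0.45904*0.11*0.73 + 0.848531*0.11*0.27
        = 0.022090 + 0.175304 + 0.036861 + 0.025201 = 0.259456
Keeping only the cardholder travelling abroad-present terms gives 0.200505, so
  P(cardholder travelling abroad | fraud alert) = 0.200505 / 0.259456 ≈ 0.7728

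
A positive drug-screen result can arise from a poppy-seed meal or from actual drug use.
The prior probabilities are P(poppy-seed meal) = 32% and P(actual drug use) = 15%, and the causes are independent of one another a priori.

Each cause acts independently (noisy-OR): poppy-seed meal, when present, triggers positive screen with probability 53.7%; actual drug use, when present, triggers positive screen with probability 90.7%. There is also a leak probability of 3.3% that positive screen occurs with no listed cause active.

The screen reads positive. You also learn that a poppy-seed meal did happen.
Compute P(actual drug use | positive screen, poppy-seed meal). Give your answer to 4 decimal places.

P(actual drug use | positive screen, poppy-seed meal) ≈ 0.2344

Under noisy-OR, P(positive screen | causes) = 1 − (1−0.033)·∏(1−qᵢ) over the active causes.
For the numerator, keep only actual drug use=true terms: 0.958362*0.15 = 0.143754
Denominator P(positive screen | poppy-seed meal): 0.552279*0.85 + 0.958362*0.15 = 0.613191
P(actual drug use | positive screen, poppy-seed meal) = 0.143754/0.613191 ≈ 0.2344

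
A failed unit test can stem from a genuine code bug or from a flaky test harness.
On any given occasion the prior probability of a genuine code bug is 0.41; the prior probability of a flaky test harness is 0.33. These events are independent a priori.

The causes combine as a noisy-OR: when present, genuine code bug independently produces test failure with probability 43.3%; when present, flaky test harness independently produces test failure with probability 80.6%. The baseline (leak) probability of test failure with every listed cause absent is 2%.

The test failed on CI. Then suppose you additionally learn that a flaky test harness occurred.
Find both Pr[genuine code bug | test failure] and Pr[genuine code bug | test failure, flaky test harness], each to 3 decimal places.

Under noisy-OR, P(test failure | causes) = 1 − (1−0.02)·∏(1−qᵢ) over the active causes.
Sum P(test failure|·) weighted by the priors over the 4 (genuine code bug, flaky test harness) configurations:
  P(test failure) = 0.02×0.59×0.67 + 0.80988×0.59×0.33 + 0.44434×0.41×0.67 + 0.892202×0.41×0.33
        = 0.007906 + 0.157684 + 0.122060 + 0.120715 = 0.408365
The terms with genuine code bug present sum to 0.242775, so
  P(genuine code bug | test failure) = 0.242775 / 0.408365 ≈ 0.595

Now condition on the additional information:
P(test failure | flaky test harness) = 0.80988·0.59 + 0.892202·0.41 = 0.477829 + 0.365803 = 0.843632
Restricting to configurations with genuine code bug present: 0.892202·0.41 = 0.365803.
P(genuine code bug | test failure, flaky test harness) = 0.365803 / 0.843632 ≈ 0.434
The drop from 0.595 to 0.434 is the explaining-away (discounting) effect.

Pr[genuine code bug | test failure] ≈ 0.595; Pr[genuine code bug | test failure, flaky test harness] ≈ 0.434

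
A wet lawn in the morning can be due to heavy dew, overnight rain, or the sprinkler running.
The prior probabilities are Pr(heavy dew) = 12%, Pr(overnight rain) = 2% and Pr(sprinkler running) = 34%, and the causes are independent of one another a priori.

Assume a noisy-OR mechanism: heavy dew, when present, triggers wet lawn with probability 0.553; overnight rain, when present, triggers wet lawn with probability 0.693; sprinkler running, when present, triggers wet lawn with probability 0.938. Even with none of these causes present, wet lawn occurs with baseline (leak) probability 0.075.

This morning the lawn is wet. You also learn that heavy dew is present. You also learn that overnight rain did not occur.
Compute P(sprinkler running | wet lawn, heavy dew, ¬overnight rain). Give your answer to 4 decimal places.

Under noisy-OR, P(wet lawn | causes) = 1 − (1−0.075)·∏(1−qᵢ) over the active causes.
For the numerator, keep only sprinkler running=true terms: 0.974365·0.34 = 0.331284
The normalizing constant is 0.586525·0.66 + 0.974365·0.34 = 0.718391
Posterior = 0.331284 / 0.718391 ≈ 0.4611

P(sprinkler running | wet lawn, heavy dew, ¬overnight rain) ≈ 0.4611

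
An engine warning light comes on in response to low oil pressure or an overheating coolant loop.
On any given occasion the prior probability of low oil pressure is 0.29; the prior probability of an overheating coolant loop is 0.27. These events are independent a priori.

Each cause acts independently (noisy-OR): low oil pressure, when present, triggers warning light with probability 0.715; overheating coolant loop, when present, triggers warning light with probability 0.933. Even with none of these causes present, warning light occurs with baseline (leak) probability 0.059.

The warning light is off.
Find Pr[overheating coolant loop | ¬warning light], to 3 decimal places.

Pr[overheating coolant loop | ¬warning light] ≈ 0.024

Under noisy-OR, P(warning light | causes) = 1 − (1−0.059)·∏(1−qᵢ) over the active causes.
P(¬warning light) = 0.941*0.71*0.73 + 0.063047*0.71*0.27 + 0.268185*0.29*0.73 + 0.017968*0.29*0.27 = 0.487720 + 0.012086 + 0.056775 + 0.001407 = 0.557988
The overheating coolant loop-present share is 0.012086 + 0.001407 = 0.013493.
P(overheating coolant loop | ¬warning light) = 0.013493 / 0.557988 ≈ 0.024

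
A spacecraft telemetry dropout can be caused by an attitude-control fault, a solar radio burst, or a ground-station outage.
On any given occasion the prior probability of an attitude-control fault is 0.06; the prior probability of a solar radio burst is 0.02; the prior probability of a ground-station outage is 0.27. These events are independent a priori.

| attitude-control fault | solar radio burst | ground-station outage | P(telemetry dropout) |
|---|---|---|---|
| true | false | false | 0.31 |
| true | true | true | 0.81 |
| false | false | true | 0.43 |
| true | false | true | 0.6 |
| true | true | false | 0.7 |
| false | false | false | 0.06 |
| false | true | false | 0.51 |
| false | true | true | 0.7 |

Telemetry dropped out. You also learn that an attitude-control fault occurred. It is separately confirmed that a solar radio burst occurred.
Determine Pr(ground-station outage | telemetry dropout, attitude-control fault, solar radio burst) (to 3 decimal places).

Pr(ground-station outage | telemetry dropout, attitude-control fault, solar radio burst) ≈ 0.300

By total probability over both values of ground-station outage:
  P(telemetry dropout | attitude-control fault, solar radio burst) = 0.7*0.73 + 0.81*0.27
        = 0.511000 + 0.218700 = 0.729700
Keeping only the ground-station outage-present terms gives 0.218700, so
  P(ground-station outage | telemetry dropout, attitude-control fault, solar radio burst) = 0.218700 / 0.729700 ≈ 0.300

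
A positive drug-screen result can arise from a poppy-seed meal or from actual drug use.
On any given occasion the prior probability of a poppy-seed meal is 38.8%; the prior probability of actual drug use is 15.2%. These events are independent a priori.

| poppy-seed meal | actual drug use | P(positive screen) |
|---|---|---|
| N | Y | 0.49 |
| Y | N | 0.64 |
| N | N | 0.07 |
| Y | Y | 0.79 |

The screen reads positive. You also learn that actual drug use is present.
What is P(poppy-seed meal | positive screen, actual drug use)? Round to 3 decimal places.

Numerator (weight on configurations with poppy-seed meal): 0.79*0.388 = 0.306520
Denominator P(positive screen | actual drug use): 0.49*0.612 + 0.79*0.388 = 0.606400
Posterior = 0.306520 / 0.606400 ≈ 0.505

P(poppy-seed meal | positive screen, actual drug use) ≈ 0.505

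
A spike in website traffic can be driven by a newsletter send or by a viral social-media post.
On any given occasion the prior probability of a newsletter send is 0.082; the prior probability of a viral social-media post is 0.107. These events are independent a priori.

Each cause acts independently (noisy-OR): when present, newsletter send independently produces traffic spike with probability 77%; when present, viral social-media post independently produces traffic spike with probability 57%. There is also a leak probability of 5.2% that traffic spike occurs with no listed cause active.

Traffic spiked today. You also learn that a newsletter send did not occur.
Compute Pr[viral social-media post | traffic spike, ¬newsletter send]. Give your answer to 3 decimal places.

Under noisy-OR, P(traffic spike | causes) = 1 − (1−0.052)·∏(1−qᵢ) over the active causes.
Weight on viral social-media post=true, given the evidence: 0.59236*0.107 = 0.063383
Denominator P(traffic spike | ¬newsletter send): 0.052*0.893 + 0.59236*0.107 = 0.109819
Posterior = 0.063383 / 0.109819 ≈ 0.577

Pr[viral social-media post | traffic spike, ¬newsletter send] ≈ 0.577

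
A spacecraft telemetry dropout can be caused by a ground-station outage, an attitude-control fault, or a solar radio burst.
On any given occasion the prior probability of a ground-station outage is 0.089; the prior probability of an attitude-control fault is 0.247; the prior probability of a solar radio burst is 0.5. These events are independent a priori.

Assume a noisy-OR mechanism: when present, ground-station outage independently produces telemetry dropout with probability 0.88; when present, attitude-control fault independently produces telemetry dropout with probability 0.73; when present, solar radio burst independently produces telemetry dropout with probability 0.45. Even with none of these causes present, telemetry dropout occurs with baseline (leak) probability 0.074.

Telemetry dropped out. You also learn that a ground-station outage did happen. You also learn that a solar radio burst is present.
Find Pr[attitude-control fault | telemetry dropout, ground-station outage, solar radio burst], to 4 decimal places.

Under noisy-OR, P(telemetry dropout | causes) = 1 − (1−0.074)·∏(1−qᵢ) over the active causes.
P(telemetry dropout | ground-station outage, solar radio burst) = 0.938884×0.753 + 0.983499×0.247 = 0.706980 + 0.242924 = 0.949904
The attitude-control fault-present share is 0.983499×0.247 = 0.242924.
Hence the posterior is 0.242924/0.949904 ≈ 0.2557.

Pr[attitude-control fault | telemetry dropout, ground-station outage, solar radio burst] ≈ 0.2557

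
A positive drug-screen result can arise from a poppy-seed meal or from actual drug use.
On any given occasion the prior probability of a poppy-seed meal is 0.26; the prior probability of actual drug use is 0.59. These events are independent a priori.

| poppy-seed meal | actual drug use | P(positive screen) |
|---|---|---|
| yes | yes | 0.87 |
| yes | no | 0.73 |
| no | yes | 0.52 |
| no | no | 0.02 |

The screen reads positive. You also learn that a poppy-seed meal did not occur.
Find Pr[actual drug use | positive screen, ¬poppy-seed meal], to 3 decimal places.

Pr[actual drug use | positive screen, ¬poppy-seed meal] ≈ 0.974

For the numerator, keep only actual drug use=true terms: 0.52*0.59 = 0.306800
Denominator P(positive screen | ¬poppy-seed meal): 0.02*0.41 + 0.52*0.59 = 0.315000
Posterior = 0.306800 / 0.315000 ≈ 0.974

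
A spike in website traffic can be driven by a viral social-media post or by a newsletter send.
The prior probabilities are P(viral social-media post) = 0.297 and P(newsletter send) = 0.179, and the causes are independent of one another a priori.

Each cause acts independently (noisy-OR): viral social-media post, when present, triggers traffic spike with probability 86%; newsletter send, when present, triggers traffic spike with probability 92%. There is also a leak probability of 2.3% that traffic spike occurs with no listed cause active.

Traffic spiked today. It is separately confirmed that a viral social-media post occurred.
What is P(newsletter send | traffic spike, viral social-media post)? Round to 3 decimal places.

P(newsletter send | traffic spike, viral social-media post) ≈ 0.200

Under noisy-OR, P(traffic spike | causes) = 1 − (1−0.023)·∏(1−qᵢ) over the active causes.
P(traffic spike | viral social-media post) = 0.86322×0.821 + 0.989058×0.179 = 0.708704 + 0.177041 = 0.885745
Restricting to configurations with newsletter send present: 0.989058×0.179 = 0.177041.
Hence the posterior is 0.177041/0.885745 ≈ 0.200.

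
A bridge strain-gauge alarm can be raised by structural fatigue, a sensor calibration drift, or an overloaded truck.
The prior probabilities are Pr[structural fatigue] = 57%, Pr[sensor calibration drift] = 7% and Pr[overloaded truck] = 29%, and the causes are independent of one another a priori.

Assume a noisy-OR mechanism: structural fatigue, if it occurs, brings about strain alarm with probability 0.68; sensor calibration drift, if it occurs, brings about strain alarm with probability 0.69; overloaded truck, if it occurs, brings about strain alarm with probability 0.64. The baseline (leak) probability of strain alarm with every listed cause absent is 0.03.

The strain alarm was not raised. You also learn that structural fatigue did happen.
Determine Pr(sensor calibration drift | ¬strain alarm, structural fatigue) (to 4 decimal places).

Pr(sensor calibration drift | ¬strain alarm, structural fatigue) ≈ 0.0228

Under noisy-OR, P(strain alarm | causes) = 1 − (1−0.03)·∏(1−qᵢ) over the active causes.
For the numerator, keep only sensor calibration drift=true terms: 0.004782 + 0.000703 = 0.005485
Normalizer over all consistent configurations: 0.3104·0.93·0.71 + 0.111744·0.93·0.29 + 0.096224·0.07·0.71 + 0.034641·0.07·0.29 = 0.240579
Posterior = 0.005485 / 0.240579 ≈ 0.0228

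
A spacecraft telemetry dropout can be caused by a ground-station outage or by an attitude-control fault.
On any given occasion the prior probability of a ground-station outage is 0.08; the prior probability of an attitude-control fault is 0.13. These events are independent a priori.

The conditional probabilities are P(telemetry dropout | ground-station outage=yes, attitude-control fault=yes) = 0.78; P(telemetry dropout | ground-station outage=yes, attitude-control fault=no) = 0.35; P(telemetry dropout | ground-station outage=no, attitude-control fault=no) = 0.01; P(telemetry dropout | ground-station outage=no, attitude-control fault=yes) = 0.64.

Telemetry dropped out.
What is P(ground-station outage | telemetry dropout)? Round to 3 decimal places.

P(ground-station outage | telemetry dropout) ≈ 0.277

For the numerator, keep only ground-station outage=true terms: 0.024360 + 0.008112 = 0.032472
Denominator P(telemetry dropout): 0.01·0.92·0.87 + 0.64·0.92·0.13 + 0.35·0.08·0.87 + 0.78·0.08·0.13 = 0.117020
Posterior = 0.032472 / 0.117020 ≈ 0.277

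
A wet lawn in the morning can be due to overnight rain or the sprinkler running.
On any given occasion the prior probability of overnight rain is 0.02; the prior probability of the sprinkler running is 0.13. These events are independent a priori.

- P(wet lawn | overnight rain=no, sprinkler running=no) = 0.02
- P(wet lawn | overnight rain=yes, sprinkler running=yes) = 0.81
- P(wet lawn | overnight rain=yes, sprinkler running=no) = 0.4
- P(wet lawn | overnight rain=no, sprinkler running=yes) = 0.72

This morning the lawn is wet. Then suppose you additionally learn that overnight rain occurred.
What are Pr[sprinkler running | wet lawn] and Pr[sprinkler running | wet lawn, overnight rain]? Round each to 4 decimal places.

P(wet lawn) = 0.02×0.98×0.87 + 0.72×0.98×0.13 + 0.4×0.02×0.87 + 0.81×0.02×0.13 = 0.017052 + 0.091728 + 0.006960 + 0.002106 = 0.117846
The sprinkler running-present share is 0.091728 + 0.002106 = 0.093834.
Hence the posterior is 0.093834/0.117846 ≈ 0.7962.

With the extra evidence:
P(wet lawn | overnight rain) = 0.4*0.87 + 0.81*0.13 = 0.348000 + 0.105300 = 0.453300
Restricting to configurations with sprinkler running present: 0.81*0.13 = 0.105300.
Hence the posterior is 0.105300/0.453300 ≈ 0.2323.
Conditioning on overnight rain lowers the posterior on sprinkler running: the classic explaining-away effect in a common-effect structure.

Pr[sprinkler running | wet lawn] ≈ 0.7962; Pr[sprinkler running | wet lawn, overnight rain] ≈ 0.2323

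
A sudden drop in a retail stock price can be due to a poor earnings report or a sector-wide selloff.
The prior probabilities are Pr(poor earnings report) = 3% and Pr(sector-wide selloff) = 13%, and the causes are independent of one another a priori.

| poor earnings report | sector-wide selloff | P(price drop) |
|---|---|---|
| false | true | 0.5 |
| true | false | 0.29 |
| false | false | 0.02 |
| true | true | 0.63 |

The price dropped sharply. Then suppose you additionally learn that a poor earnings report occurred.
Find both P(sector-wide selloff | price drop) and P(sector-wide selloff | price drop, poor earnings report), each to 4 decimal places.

P(price drop) = 0.02*0.97*0.87 + 0.5*0.97*0.13 + 0.29*0.03*0.87 + 0.63*0.03*0.13 = 0.016878 + 0.063050 + 0.007569 + 0.002457 = 0.089954
Restricting to configurations with sector-wide selloff present: 0.063050 + 0.002457 = 0.065507.
Hence the posterior is 0.065507/0.089954 ≈ 0.7282.

Now condition on the additional information:
For the numerator, keep only sector-wide selloff=true terms: 0.63*0.13 = 0.081900
The normalizing constant is 0.29*0.87 + 0.63*0.13 = 0.334200
P(sector-wide selloff | price drop, poor earnings report) = 0.081900/0.334200 ≈ 0.2451
The drop from 0.7282 to 0.2451 is the explaining-away (discounting) effect.

P(sector-wide selloff | price drop) ≈ 0.7282; P(sector-wide selloff | price drop, poor earnings report) ≈ 0.2451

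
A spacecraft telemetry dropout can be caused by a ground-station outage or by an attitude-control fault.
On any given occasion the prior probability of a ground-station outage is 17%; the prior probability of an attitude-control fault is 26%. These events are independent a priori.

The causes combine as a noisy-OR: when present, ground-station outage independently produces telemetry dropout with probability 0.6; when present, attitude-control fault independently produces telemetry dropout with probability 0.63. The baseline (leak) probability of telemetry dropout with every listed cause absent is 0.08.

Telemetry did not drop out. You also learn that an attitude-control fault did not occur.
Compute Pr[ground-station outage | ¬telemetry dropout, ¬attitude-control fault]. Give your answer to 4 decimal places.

Under noisy-OR, P(telemetry dropout | causes) = 1 − (1−0.08)·∏(1−qᵢ) over the active causes.
Sum P(¬telemetry dropout|·) weighted by the priors over both values of ground-station outage:
  P(¬telemetry dropout | ¬attitude-control fault) = 0.92×0.83 + 0.368×0.17
        = 0.763600 + 0.062560 = 0.826160
Configurations with ground-station outage contribute 0.062560, so
  P(ground-station outage | ¬telemetry dropout, ¬attitude-control fault) = 0.062560 / 0.826160 ≈ 0.0757

Pr[ground-station outage | ¬telemetry dropout, ¬attitude-control fault] ≈ 0.0757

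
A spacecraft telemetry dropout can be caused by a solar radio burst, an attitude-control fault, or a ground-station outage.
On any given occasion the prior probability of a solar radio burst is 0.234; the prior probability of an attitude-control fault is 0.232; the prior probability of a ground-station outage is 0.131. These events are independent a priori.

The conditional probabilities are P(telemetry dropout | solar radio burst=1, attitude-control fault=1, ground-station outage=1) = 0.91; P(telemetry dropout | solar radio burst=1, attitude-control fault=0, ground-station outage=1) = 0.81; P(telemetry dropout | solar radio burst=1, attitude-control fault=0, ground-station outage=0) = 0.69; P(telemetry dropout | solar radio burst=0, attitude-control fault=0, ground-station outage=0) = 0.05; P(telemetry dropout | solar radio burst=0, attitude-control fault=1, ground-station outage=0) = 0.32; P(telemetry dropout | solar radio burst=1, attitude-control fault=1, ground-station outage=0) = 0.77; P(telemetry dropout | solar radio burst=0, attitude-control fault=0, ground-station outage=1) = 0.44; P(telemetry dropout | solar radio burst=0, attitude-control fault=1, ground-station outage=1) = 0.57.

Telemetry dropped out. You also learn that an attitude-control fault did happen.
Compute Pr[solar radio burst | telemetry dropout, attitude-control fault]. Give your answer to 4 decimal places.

P(telemetry dropout | attitude-control fault) = 0.32·0.766·0.869 + 0.57·0.766·0.131 + 0.77·0.234·0.869 + 0.91·0.234·0.131 = 0.213009 + 0.057197 + 0.156576 + 0.027895 = 0.454677
Restricting to configurations with solar radio burst present: 0.156576 + 0.027895 = 0.184471.
Hence the posterior is 0.184471/0.454677 ≈ 0.4057.

Pr[solar radio burst | telemetry dropout, attitude-control fault] ≈ 0.4057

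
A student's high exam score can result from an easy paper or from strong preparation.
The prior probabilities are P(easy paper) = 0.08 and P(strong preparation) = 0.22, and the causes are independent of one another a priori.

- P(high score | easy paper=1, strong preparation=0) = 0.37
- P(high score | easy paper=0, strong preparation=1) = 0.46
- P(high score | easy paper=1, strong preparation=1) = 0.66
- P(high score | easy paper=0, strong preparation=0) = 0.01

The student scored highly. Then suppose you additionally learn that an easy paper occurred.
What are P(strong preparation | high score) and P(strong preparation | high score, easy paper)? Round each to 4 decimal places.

P(strong preparation | high score) ≈ 0.7758; P(strong preparation | high score, easy paper) ≈ 0.3347

Numerator (weight on configurations with strong preparation): 0.093104 + 0.011616 = 0.104720
Denominator P(high score): 0.01·0.92·0.78 + 0.46·0.92·0.22 + 0.37·0.08·0.78 + 0.66·0.08·0.22 = 0.134984
P(strong preparation | high score) = 0.104720/0.134984 ≈ 0.7758

Now condition on the additional information:
P(high score | easy paper) = 0.37·0.78 + 0.66·0.22 = 0.288600 + 0.145200 = 0.433800
Restricting to configurations with strong preparation present: 0.66·0.22 = 0.145200.
So P(strong preparation | high score, easy paper) = 0.145200/0.433800 ≈ 0.3347.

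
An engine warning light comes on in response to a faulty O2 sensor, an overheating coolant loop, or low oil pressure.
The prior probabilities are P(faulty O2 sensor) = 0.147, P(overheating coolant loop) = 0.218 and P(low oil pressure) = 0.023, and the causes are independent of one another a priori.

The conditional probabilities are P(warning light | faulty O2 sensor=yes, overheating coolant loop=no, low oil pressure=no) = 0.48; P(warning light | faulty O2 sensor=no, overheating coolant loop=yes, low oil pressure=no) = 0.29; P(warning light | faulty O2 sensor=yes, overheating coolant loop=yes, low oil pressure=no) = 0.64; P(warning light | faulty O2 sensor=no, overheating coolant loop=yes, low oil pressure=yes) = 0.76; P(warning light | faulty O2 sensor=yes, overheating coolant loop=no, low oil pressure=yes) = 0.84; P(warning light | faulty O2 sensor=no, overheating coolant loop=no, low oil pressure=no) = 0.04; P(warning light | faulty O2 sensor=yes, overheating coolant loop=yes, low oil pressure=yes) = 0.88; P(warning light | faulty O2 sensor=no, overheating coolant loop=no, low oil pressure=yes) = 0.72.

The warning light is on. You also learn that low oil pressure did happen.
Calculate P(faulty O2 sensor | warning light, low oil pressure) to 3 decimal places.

P(faulty O2 sensor | warning light, low oil pressure) ≈ 0.167

Enumerate the 4 (faulty O2 sensor, overheating coolant loop) configurations and weight by the priors:
  P(warning light | low oil pressure) = 0.72*0.853*0.782 + 0.76*0.853*0.218 + 0.84*0.147*0.782 + 0.88*0.147*0.218
        = 0.480273 + 0.141325 + 0.096561 + 0.028200 = 0.746359
The terms with faulty O2 sensor present sum to 0.124761, so
  P(faulty O2 sensor | warning light, low oil pressure) = 0.124761 / 0.746359 ≈ 0.167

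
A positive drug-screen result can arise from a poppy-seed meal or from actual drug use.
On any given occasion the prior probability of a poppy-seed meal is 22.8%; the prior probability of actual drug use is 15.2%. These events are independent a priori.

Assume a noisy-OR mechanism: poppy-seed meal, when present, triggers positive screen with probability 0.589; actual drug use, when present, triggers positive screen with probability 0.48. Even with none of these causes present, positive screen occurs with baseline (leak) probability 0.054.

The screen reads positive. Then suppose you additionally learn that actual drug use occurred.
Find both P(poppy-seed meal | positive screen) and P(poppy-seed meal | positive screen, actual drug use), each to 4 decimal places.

P(poppy-seed meal | positive screen) ≈ 0.6056; P(poppy-seed meal | positive screen, actual drug use) ≈ 0.3168

Under noisy-OR, P(positive screen | causes) = 1 − (1−0.054)·∏(1−qᵢ) over the active causes.
Enumerate the 4 (poppy-seed meal, actual drug use) configurations and weight by the priors:
  P(positive screen) = 0.054*0.772*0.848 + 0.50808*0.772*0.152 + 0.611194*0.228*0.848 + 0.797821*0.228*0.152
        = 0.035351 + 0.059620 + 0.118171 + 0.027649 = 0.240791
Configurations with poppy-seed meal contribute 0.145820, so
  P(poppy-seed meal | positive screen) = 0.145820 / 0.240791 ≈ 0.6056

With the extra evidence:
Enumerate both values of poppy-seed meal and weight by the priors:
  P(positive screen | actual drug use) = 0.50808*0.772 + 0.797821*0.228
        = 0.392238 + 0.181903 = 0.574141
The terms with poppy-seed meal present sum to 0.181903, so
  P(poppy-seed meal | positive screen, actual drug use) = 0.181903 / 0.574141 ≈ 0.3168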